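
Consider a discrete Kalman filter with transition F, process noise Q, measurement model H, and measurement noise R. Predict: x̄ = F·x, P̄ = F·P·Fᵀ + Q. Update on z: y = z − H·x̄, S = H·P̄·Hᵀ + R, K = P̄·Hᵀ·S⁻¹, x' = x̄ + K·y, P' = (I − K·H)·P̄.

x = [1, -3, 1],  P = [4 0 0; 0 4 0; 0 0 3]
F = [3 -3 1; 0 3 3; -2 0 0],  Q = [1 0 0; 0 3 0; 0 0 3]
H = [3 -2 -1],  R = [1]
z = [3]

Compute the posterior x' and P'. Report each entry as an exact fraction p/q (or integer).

x̄ = F·x = [13, -6, -2]
P̄ = F·P·Fᵀ + Q = [76 -27 -24; -27 66 0; -24 0 19]
y = z − H·x̄ = [-50]
S = H·P̄·Hᵀ + R = [1436]
K = P̄·Hᵀ·S⁻¹ = [153/718; -213/1436; -91/1436]
x' = x̄ + K·y = [842/359, 1017/718, 839/718]
P' = (I − K·H)·P̄ = [3875/359 13203/718 -3309/718; 13203/718 49407/1436 -19383/1436; -3309/718 -19383/1436 19003/1436]

x' = [842/359, 1017/718, 839/718]
P' = [3875/359 13203/718 -3309/718; 13203/718 49407/1436 -19383/1436; -3309/718 -19383/1436 19003/1436]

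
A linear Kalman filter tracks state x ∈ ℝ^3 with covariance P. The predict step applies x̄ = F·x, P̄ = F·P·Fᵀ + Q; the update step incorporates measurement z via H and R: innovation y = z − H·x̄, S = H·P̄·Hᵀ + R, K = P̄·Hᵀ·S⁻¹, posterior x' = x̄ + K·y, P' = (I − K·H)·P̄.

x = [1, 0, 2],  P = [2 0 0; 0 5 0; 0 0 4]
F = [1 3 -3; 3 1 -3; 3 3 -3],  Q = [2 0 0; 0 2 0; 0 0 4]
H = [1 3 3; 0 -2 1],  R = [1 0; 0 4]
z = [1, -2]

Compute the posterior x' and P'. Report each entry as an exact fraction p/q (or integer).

x̄ = F·x = [-5, -3, -3]
P̄ = F·P·Fᵀ + Q = [85 57 87; 57 61 69; 87 69 103]
y = z − H·x̄ = [24, -5]
S = H·P̄·Hᵀ + R = [3668 -291; -291 75]
K = P̄·Hᵀ·S⁻¹ = [10306/63473 17137/63473; 6034/63473 -64327/190419; 11680/63473 47093/190419]
x' = x̄ + K·y = [-155706/63473, 184826/190419, 34238/190419]
P' = (I − K·H)·P̄ = [529702/63473 -80560/63473 -92572/63473; -80560/63473 114634/190419 -28040/190419; -92572/63473 -28040/190419 132292/190419]

x' = [-155706/63473, 184826/190419, 34238/190419]
P' = [529702/63473 -80560/63473 -92572/63473; -80560/63473 114634/190419 -28040/190419; -92572/63473 -28040/190419 132292/190419]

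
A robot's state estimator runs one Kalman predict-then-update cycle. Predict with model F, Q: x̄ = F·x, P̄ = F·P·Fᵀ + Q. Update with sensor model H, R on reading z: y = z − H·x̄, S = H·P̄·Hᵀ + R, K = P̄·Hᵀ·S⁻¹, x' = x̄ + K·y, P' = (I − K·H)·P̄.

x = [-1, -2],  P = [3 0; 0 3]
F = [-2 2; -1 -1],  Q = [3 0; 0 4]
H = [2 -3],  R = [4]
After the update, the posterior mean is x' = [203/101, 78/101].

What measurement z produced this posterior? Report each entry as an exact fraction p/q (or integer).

z = [2]

x̄ = F·x = [-2, 3]
P̄ = F·P·Fᵀ + Q = [27 0; 0 10]
S = H·P̄·Hᵀ + R = [202]
K = P̄·Hᵀ·S⁻¹ = [27/101; -15/101]
x' − x̄ = [405/101, -225/101] = K·y
y = (KᵀK)⁻¹·Kᵀ·(x' − x̄) = [15]
z = y + H·x̄ = [15] + [-13] = [2]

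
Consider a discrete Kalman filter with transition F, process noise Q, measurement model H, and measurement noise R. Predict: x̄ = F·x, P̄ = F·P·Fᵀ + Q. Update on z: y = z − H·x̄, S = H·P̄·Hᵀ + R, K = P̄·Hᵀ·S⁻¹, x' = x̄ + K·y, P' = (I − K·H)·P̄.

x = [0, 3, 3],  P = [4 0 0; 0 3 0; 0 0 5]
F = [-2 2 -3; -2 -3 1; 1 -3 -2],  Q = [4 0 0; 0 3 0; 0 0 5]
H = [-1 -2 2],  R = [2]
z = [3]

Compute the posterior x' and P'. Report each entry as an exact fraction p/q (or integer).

x̄ = F·x = [-3, -6, -15]
P̄ = F·P·Fᵀ + Q = [77 -17 4; -17 51 9; 4 9 56]
y = z − H·x̄ = [18]
S = H·P̄·Hᵀ + R = [351]
K = P̄·Hᵀ·S⁻¹ = [-35/351; -67/351; 10/39]
x' = x̄ + K·y = [-187/39, -368/39, -135/13]
P' = (I − K·H)·P̄ = [25802/351 -8312/351 506/39; -8312/351 13412/351 1021/39; 506/39 1021/39 428/13]

x' = [-187/39, -368/39, -135/13]
P' = [25802/351 -8312/351 506/39; -8312/351 13412/351 1021/39; 506/39 1021/39 428/13]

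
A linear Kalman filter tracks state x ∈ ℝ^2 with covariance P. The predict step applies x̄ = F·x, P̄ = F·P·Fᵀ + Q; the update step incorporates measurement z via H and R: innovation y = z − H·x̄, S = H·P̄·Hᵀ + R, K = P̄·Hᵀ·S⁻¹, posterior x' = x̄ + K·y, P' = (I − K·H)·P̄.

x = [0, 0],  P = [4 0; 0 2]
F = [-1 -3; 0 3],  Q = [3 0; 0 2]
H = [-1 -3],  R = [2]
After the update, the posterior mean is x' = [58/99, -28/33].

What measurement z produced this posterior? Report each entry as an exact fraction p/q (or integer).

x̄ = F·x = [0, 0]
P̄ = F·P·Fᵀ + Q = [25 -18; -18 20]
S = H·P̄·Hᵀ + R = [99]
K = P̄·Hᵀ·S⁻¹ = [29/99; -14/33]
x' − x̄ = [58/99, -28/33] = K·y
y = (KᵀK)⁻¹·Kᵀ·(x' − x̄) = [2]
z = y + H·x̄ = [2] + [0] = [2]

z = [2]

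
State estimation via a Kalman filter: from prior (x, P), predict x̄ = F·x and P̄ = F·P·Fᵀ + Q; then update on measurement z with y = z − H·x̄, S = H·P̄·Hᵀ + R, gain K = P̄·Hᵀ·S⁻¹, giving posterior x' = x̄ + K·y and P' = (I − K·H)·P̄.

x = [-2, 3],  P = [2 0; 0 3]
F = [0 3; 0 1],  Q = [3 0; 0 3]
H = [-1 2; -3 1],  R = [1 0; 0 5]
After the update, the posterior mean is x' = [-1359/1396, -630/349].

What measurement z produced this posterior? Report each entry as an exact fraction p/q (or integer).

x̄ = F·x = [9, 3]
P̄ = F·P·Fᵀ + Q = [30 9; 9 6]
S = H·P̄·Hᵀ + R = [19 39; 39 227]
K = P̄·Hᵀ·S⁻¹ = [435/2792 -1071/2792; 375/698 -129/698]
x' − x̄ = [-13923/1396, -1677/349] = K·y
y = (KᵀK)⁻¹·Kᵀ·(x' − x̄) = [0, 26]
z = y + H·x̄ = [0, 26] + [-3, -24] = [-3, 2]

z = [-3, 2]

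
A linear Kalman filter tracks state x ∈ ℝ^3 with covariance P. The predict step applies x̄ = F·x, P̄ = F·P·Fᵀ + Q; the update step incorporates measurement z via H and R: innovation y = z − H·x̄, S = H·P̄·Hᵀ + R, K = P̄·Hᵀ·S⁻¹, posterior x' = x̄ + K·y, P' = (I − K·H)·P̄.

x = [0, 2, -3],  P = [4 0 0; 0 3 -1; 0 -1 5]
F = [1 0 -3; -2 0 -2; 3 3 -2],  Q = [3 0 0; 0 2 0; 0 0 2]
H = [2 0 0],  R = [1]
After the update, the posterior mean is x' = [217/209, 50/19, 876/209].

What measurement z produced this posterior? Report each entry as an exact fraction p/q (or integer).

x̄ = F·x = [9, 6, 12]
P̄ = F·P·Fᵀ + Q = [52 22 51; 22 38 2; 51 2 97]
S = H·P̄·Hᵀ + R = [209]
K = P̄·Hᵀ·S⁻¹ = [104/209; 4/19; 102/209]
x' − x̄ = [-1664/209, -64/19, -1632/209] = K·y
y = (KᵀK)⁻¹·Kᵀ·(x' − x̄) = [-16]
z = y + H·x̄ = [-16] + [18] = [2]

z = [2]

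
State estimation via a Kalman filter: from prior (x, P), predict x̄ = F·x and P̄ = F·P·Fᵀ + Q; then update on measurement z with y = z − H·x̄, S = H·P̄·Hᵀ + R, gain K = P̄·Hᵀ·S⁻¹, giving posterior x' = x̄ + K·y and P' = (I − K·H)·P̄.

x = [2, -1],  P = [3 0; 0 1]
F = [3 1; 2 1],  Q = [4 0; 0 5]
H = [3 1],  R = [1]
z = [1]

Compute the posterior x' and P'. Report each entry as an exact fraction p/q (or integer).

x' = [150/421, -12/421]
P' = [247/421 -626/421; -626/421 1953/421]

x̄ = F·x = [5, 3]
P̄ = F·P·Fᵀ + Q = [32 19; 19 18]
y = z − H·x̄ = [-17]
S = H·P̄·Hᵀ + R = [421]
K = P̄·Hᵀ·S⁻¹ = [115/421; 75/421]
x' = x̄ + K·y = [150/421, -12/421]
P' = (I − K·H)·P̄ = [247/421 -626/421; -626/421 1953/421]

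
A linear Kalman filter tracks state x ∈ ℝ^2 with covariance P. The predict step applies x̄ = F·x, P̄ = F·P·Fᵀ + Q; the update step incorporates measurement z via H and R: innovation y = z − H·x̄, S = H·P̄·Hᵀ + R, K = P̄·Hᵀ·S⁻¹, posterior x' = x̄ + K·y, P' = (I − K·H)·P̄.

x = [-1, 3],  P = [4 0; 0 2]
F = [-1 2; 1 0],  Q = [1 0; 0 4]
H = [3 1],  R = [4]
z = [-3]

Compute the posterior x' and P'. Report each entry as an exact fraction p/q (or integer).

x̄ = F·x = [7, -1]
P̄ = F·P·Fᵀ + Q = [13 -4; -4 8]
y = z − H·x̄ = [-23]
S = H·P̄·Hᵀ + R = [105]
K = P̄·Hᵀ·S⁻¹ = [1/3; -4/105]
x' = x̄ + K·y = [-2/3, -13/105]
P' = (I − K·H)·P̄ = [4/3 -8/3; -8/3 824/105]

x' = [-2/3, -13/105]
P' = [4/3 -8/3; -8/3 824/105]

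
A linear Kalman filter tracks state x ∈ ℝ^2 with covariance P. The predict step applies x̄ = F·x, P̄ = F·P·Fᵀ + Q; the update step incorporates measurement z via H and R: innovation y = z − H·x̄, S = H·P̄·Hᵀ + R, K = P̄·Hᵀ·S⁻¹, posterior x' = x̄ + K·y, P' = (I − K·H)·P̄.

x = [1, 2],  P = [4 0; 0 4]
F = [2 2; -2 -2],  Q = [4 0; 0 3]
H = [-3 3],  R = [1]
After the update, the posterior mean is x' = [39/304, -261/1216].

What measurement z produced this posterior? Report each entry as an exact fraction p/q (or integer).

x̄ = F·x = [6, -6]
P̄ = F·P·Fᵀ + Q = [36 -32; -32 35]
S = H·P̄·Hᵀ + R = [1216]
K = P̄·Hᵀ·S⁻¹ = [-51/304; 201/1216]
x' − x̄ = [-1785/304, 7035/1216] = K·y
y = (KᵀK)⁻¹·Kᵀ·(x' − x̄) = [35]
z = y + H·x̄ = [35] + [-36] = [-1]

z = [-1]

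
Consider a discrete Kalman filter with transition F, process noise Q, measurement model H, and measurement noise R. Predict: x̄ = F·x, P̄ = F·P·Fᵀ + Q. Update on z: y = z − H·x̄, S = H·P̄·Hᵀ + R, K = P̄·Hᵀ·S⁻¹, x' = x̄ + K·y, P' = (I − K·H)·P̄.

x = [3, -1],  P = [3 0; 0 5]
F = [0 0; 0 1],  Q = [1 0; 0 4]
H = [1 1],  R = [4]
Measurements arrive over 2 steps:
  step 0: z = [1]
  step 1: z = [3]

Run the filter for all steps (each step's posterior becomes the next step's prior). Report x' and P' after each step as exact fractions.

step 0: x̄ = F·x = [0, -1]
step 0: P̄ = F·P·Fᵀ + Q = [1 0; 0 9]
step 0: y = z − H·x̄ = [2]
step 0: S = H·P̄·Hᵀ + R = [14]
step 0: K = P̄·Hᵀ·S⁻¹ = [1/14; 9/14]
step 0: x' = x̄ + K·y = [1/7, 2/7]
step 0: P' = (I − K·H)·P̄ = [13/14 -9/14; -9/14 45/14]
step 1: x̄ = F·x = [0, 2/7]
step 1: P̄ = F·P·Fᵀ + Q = [1 0; 0 101/14]
step 1: y = z − H·x̄ = [19/7]
step 1: S = H·P̄·Hᵀ + R = [171/14]
step 1: K = P̄·Hᵀ·S⁻¹ = [14/171; 101/171]
step 1: x' = x̄ + K·y = [2/9, 17/9]
step 1: P' = (I − K·H)·P̄ = [157/171 -101/171; -101/171 505/171]

step 0: x' = [1/7, 2/7], P' = [13/14 -9/14; -9/14 45/14]
step 1: x' = [2/9, 17/9], P' = [157/171 -101/171; -101/171 505/171]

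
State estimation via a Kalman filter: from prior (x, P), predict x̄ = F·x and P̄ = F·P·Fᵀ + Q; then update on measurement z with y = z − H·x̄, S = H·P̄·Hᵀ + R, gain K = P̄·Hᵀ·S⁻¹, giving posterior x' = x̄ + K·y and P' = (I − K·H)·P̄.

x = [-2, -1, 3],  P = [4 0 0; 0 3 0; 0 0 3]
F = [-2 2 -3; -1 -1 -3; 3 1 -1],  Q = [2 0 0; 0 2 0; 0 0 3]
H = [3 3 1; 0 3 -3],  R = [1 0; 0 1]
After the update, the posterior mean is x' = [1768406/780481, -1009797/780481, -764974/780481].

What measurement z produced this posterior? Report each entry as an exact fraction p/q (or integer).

x̄ = F·x = [-7, -6, -10]
P̄ = F·P·Fᵀ + Q = [57 29 -9; 29 36 -6; -9 -6 45]
S = H·P̄·Hᵀ + R = [1315 567; 567 838]
K = P̄·Hᵀ·S⁻¹ = [144024/780481 8727/780481; 86940/780481 58527/780481; 86751/780481 -201195/780481]
x' − x̄ = [7231773/780481, 3673089/780481, 7039836/780481] = K·y
y = (KᵀK)⁻¹·Kᵀ·(x' − x̄) = [51, -13]
z = y + H·x̄ = [51, -13] + [-49, 12] = [2, -1]

z = [2, -1]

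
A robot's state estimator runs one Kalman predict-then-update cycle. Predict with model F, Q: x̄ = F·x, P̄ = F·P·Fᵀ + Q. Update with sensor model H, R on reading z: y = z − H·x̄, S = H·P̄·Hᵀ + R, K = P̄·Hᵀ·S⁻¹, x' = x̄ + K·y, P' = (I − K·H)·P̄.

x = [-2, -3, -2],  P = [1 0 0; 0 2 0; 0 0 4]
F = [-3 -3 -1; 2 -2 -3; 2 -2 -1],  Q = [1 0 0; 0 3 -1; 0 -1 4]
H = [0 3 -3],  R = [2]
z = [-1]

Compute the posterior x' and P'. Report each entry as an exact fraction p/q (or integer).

x̄ = F·x = [17, 8, 4]
P̄ = F·P·Fᵀ + Q = [32 18 10; 18 51 23; 10 23 20]
y = z − H·x̄ = [-13]
S = H·P̄·Hᵀ + R = [227]
K = P̄·Hᵀ·S⁻¹ = [24/227; 84/227; 9/227]
x' = x̄ + K·y = [3547/227, 724/227, 791/227]
P' = (I − K·H)·P̄ = [6688/227 2070/227 2054/227; 2070/227 4521/227 4465/227; 2054/227 4465/227 4459/227]

x' = [3547/227, 724/227, 791/227]
P' = [6688/227 2070/227 2054/227; 2070/227 4521/227 4465/227; 2054/227 4465/227 4459/227]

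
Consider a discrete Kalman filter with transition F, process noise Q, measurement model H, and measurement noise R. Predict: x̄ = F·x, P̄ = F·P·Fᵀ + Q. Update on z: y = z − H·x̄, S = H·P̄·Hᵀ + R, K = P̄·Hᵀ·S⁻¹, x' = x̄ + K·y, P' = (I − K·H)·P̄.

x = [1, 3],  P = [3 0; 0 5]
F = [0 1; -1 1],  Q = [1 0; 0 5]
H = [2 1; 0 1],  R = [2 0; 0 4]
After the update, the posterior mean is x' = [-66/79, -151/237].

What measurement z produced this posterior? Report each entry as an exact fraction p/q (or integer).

z = [-3, 1]

x̄ = F·x = [3, 2]
P̄ = F·P·Fᵀ + Q = [6 5; 5 13]
S = H·P̄·Hᵀ + R = [59 23; 23 17]
K = P̄·Hᵀ·S⁻¹ = [29/79 -16/79; 46/237 119/237]
x' − x̄ = [-303/79, -625/237] = K·y
y = (KᵀK)⁻¹·Kᵀ·(x' − x̄) = [-11, -1]
z = y + H·x̄ = [-11, -1] + [8, 2] = [-3, 1]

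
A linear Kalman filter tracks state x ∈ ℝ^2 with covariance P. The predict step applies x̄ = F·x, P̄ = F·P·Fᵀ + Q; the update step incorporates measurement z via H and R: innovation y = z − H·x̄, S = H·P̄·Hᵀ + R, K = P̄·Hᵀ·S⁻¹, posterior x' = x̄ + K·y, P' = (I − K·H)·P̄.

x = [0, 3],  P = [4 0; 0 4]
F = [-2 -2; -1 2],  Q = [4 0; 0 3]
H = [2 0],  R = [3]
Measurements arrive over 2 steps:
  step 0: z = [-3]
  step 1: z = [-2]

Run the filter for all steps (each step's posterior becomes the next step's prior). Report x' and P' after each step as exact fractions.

step 0: x̄ = F·x = [-6, 6]
step 0: P̄ = F·P·Fᵀ + Q = [36 -8; -8 23]
step 0: y = z − H·x̄ = [9]
step 0: S = H·P̄·Hᵀ + R = [147]
step 0: K = P̄·Hᵀ·S⁻¹ = [24/49; -16/147]
step 0: x' = x̄ + K·y = [-78/49, 246/49]
step 0: P' = (I − K·H)·P̄ = [36/49 -8/49; -8/49 3125/147]
step 1: x̄ = F·x = [-48/7, 570/49]
step 1: P̄ = F·P·Fᵀ + Q = [272/3 -1748/21; -1748/21 13145/147]
step 1: y = z − H·x̄ = [82/7]
step 1: S = H·P̄·Hᵀ + R = [1097/3]
step 1: K = P̄·Hᵀ·S⁻¹ = [544/1097; -3496/7679]
step 1: x' = x̄ + K·y = [-8048/7679, 48374/7679]
step 1: P' = (I − K·H)·P̄ = [816/1097 -5244/7679; -5244/7679 104669/7679]

step 0: x' = [-78/49, 246/49], P' = [36/49 -8/49; -8/49 3125/147]
step 1: x' = [-8048/7679, 48374/7679], P' = [816/1097 -5244/7679; -5244/7679 104669/7679]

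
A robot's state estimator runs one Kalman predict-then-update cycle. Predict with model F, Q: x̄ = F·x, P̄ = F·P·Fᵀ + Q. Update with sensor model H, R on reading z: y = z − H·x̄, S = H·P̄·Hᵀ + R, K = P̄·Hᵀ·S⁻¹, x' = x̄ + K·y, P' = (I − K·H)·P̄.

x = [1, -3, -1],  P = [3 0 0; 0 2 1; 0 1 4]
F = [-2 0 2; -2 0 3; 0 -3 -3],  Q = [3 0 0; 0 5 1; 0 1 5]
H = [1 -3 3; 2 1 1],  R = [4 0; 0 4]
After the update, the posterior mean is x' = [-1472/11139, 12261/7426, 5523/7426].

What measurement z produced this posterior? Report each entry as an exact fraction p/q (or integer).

z = [-3, 2]

x̄ = F·x = [-4, -5, 12]
P̄ = F·P·Fᵀ + Q = [31 36 -30; 36 53 -44; -30 -44 77]
S = H·P̄·Hᵀ + R = [1601 -256; -256 194]
K = P̄·Hᵀ·S⁻¹ = [-7495/122529 33058/122529; -4789/40843 21467/81686; 9615/40843 14007/81686]
x' − x̄ = [43084/11139, 49391/7426, -83589/7426] = K·y
y = (KᵀK)⁻¹·Kᵀ·(x' − x̄) = [-50, 3]
z = y + H·x̄ = [-50, 3] + [47, -1] = [-3, 2]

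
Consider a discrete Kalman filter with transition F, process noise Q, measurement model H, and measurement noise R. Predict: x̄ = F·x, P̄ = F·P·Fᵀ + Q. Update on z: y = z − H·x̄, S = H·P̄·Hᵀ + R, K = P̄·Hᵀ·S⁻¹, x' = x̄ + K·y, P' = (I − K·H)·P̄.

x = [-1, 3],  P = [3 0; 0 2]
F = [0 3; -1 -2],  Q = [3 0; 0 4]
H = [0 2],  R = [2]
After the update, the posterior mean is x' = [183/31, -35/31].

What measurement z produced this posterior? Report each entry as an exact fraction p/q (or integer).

z = [-2]

x̄ = F·x = [9, -5]
P̄ = F·P·Fᵀ + Q = [21 -12; -12 15]
S = H·P̄·Hᵀ + R = [62]
K = P̄·Hᵀ·S⁻¹ = [-12/31; 15/31]
x' − x̄ = [-96/31, 120/31] = K·y
y = (KᵀK)⁻¹·Kᵀ·(x' − x̄) = [8]
z = y + H·x̄ = [8] + [-10] = [-2]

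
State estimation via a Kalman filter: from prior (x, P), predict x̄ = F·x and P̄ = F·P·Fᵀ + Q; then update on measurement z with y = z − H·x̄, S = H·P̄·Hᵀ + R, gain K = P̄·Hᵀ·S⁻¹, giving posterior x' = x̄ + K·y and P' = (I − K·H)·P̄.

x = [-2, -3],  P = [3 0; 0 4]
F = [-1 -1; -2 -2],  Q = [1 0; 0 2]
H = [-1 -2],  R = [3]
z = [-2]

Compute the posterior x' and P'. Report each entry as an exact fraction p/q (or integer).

x' = [107/187, 168/187]
P' = [200/187 -46/187; -46/187 134/187]

x̄ = F·x = [5, 10]
P̄ = F·P·Fᵀ + Q = [8 14; 14 30]
y = z − H·x̄ = [23]
S = H·P̄·Hᵀ + R = [187]
K = P̄·Hᵀ·S⁻¹ = [-36/187; -74/187]
x' = x̄ + K·y = [107/187, 168/187]
P' = (I − K·H)·P̄ = [200/187 -46/187; -46/187 134/187]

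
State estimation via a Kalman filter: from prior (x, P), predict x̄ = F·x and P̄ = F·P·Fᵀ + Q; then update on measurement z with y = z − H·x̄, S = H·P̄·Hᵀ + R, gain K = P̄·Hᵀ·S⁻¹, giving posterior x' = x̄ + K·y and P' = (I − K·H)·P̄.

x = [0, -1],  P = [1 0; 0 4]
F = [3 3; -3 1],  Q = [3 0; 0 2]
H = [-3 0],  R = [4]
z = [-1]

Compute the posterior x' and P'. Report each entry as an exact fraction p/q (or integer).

x̄ = F·x = [-3, -1]
P̄ = F·P·Fᵀ + Q = [48 3; 3 15]
y = z − H·x̄ = [-10]
S = H·P̄·Hᵀ + R = [436]
K = P̄·Hᵀ·S⁻¹ = [-36/109; -9/436]
x' = x̄ + K·y = [33/109, -173/218]
P' = (I − K·H)·P̄ = [48/109 3/109; 3/109 6459/436]

x' = [33/109, -173/218]
P' = [48/109 3/109; 3/109 6459/436]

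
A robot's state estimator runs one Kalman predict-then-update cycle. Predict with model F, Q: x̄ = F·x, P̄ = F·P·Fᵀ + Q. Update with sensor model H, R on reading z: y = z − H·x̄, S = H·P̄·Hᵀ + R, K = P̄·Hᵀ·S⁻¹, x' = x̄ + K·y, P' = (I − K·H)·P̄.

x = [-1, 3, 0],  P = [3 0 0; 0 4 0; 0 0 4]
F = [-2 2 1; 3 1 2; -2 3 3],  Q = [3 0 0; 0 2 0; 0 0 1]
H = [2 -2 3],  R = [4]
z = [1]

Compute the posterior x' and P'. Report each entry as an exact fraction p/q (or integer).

x' = [1384/1481, 2304/1481, 1171/1481]
P' = [4311/1481 7502/1481 2418/1481; 7502/1481 70265/1481 41778/1481; 2418/1481 41778/1481 26660/1481]

x̄ = F·x = [8, 0, 11]
P̄ = F·P·Fᵀ + Q = [35 -2 48; -2 49 18; 48 18 85]
y = z − H·x̄ = [-48]
S = H·P̄·Hᵀ + R = [1481]
K = P̄·Hᵀ·S⁻¹ = [218/1481; -48/1481; 315/1481]
x' = x̄ + K·y = [1384/1481, 2304/1481, 1171/1481]
P' = (I − K·H)·P̄ = [4311/1481 7502/1481 2418/1481; 7502/1481 70265/1481 41778/1481; 2418/1481 41778/1481 26660/1481]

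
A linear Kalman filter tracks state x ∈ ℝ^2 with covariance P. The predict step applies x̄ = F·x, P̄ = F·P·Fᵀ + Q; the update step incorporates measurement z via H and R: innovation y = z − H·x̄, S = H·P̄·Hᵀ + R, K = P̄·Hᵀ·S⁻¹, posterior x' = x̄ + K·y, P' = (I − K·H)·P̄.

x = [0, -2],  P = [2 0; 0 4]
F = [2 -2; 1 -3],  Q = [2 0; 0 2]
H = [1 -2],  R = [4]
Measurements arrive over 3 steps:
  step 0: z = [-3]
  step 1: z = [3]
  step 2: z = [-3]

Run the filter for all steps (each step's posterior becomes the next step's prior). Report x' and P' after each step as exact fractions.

step 0: x̄ = F·x = [4, 6]
step 0: P̄ = F·P·Fᵀ + Q = [26 28; 28 40]
step 0: y = z − H·x̄ = [5]
step 0: S = H·P̄·Hᵀ + R = [78]
step 0: K = P̄·Hᵀ·S⁻¹ = [-5/13; -2/3]
step 0: x' = x̄ + K·y = [27/13, 8/3]
step 0: P' = (I − K·H)·P̄ = [188/13 8; 8 16/3]
step 1: x̄ = F·x = [-46/39, -77/13]
step 1: P̄ = F·P·Fᵀ + Q = [670/39 -40/13; -40/13 214/13]
step 1: y = z − H·x̄ = [-23/3]
step 1: S = H·P̄·Hᵀ + R = [298/3]
step 1: K = P̄·Hᵀ·S⁻¹ = [35/149; -54/149]
step 1: x' = x̄ + K·y = [-5773/1937, -6091/1937]
step 1: P' = (I − K·H)·P̄ = [22660/1937 10420/1937; 10420/1937 6614/1937]
step 2: x̄ = F·x = [636/1937, 12500/1937]
step 2: P̄ = F·P·Fᵀ + Q = [37610/1937 1644/1937; 1644/1937 23540/1937]
step 2: y = z − H·x̄ = [18553/1937]
step 2: S = H·P̄·Hᵀ + R = [132942/1937]
step 2: K = P̄·Hᵀ·S⁻¹ = [17161/66471; -22718/66471]
step 2: x' = x̄ + K·y = [186197/66471, 211358/66471]
step 2: P' = (I − K·H)·P̄ = [986564/66471 458960/66471; 458960/66471 274916/66471]

step 0: x' = [27/13, 8/3], P' = [188/13 8; 8 16/3]
step 1: x' = [-5773/1937, -6091/1937], P' = [22660/1937 10420/1937; 10420/1937 6614/1937]
step 2: x' = [186197/66471, 211358/66471], P' = [986564/66471 458960/66471; 458960/66471 274916/66471]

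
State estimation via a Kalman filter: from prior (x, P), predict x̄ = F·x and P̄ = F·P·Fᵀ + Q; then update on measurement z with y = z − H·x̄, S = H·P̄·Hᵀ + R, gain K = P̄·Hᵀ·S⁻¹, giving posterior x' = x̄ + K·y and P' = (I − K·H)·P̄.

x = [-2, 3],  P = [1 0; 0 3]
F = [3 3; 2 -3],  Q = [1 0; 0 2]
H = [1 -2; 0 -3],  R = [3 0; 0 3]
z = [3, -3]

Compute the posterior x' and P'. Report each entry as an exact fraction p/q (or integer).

x̄ = F·x = [3, -13]
P̄ = F·P·Fᵀ + Q = [37 -21; -21 33]
y = z − H·x̄ = [-26, -42]
S = H·P̄·Hᵀ + R = [256 261; 261 300]
K = P̄·Hᵀ·S⁻¹ = [2419/2893 -1497/2893; -87/2893 -879/2893]
x' = x̄ + K·y = [8659/2893, 1571/2893]
P' = (I − K·H)·P̄ = [10251/2893 1497/2893; 1497/2893 879/2893]

x' = [8659/2893, 1571/2893]
P' = [10251/2893 1497/2893; 1497/2893 879/2893]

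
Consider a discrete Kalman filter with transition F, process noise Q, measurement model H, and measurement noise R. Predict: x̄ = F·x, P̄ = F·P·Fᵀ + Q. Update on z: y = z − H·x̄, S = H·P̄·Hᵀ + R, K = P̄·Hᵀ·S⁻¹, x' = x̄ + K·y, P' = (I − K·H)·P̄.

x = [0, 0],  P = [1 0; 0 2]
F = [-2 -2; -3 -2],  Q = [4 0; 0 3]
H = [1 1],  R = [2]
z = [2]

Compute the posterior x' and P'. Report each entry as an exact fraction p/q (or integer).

x̄ = F·x = [0, 0]
P̄ = F·P·Fᵀ + Q = [16 14; 14 20]
y = z − H·x̄ = [2]
S = H·P̄·Hᵀ + R = [66]
K = P̄·Hᵀ·S⁻¹ = [5/11; 17/33]
x' = x̄ + K·y = [10/11, 34/33]
P' = (I − K·H)·P̄ = [26/11 -16/11; -16/11 82/33]

x' = [10/11, 34/33]
P' = [26/11 -16/11; -16/11 82/33]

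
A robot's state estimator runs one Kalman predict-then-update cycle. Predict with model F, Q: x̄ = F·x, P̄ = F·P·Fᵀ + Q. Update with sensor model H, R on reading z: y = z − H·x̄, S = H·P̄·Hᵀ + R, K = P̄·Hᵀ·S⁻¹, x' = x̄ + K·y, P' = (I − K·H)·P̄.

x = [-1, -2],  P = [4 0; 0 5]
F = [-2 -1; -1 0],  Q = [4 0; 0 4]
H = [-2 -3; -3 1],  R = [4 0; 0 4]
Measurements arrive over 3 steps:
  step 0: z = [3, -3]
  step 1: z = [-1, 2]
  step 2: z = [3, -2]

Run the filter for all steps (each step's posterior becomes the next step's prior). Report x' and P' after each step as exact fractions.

step 0: x' = [2500/4571, -5841/4571], P' = [1460/4571 -376/4571; -376/4571 1800/4571]
step 1: x' = [-118397/308032, 117937/231024], P' = [23715/77008 -1573/19252; -1573/19252 5593/14439]
step 2: x' = [42572740/184848959, -191470330/184848959], P' = [56903000/184848959 -15110052/184848959; -15110052/184848959 71597032/184848959]

step 0: x̄ = F·x = [4, 1]
step 0: P̄ = F·P·Fᵀ + Q = [25 8; 8 8]
step 0: y = z − H·x̄ = [14, 8]
step 0: S = H·P̄·Hᵀ + R = [272 182; 182 189]
step 0: K = P̄·Hᵀ·S⁻¹ = [-64/653 -1189/4571; -166/653 732/4571]
step 0: x' = x̄ + K·y = [2500/4571, -5841/4571]
step 0: P' = (I − K·H)·P̄ = [1460/4571 -376/4571; -376/4571 1800/4571]
step 1: x̄ = F·x = [841/4571, -2500/4571]
step 1: P̄ = F·P·Fᵀ + Q = [24420/4571 2544/4571; 2544/4571 19744/4571]
step 1: y = z − H·x̄ = [-10389/4571, 14165/4571]
step 1: S = H·P̄·Hᵀ + R = [324188/4571 105096/4571; 105096/4571 242544/4571]
step 1: K = P̄·Hᵀ·S⁻¹ = [-14277/154016 -77437/308032; -9613/38504 36529/231024]
step 1: x' = x̄ + K·y = [-118397/308032, 117937/231024]
step 1: P' = (I − K·H)·P̄ = [23715/77008 -1573/19252; -1573/19252 5593/14439]
step 2: x̄ = F·x = [119317/462048, 118397/308032]
step 2: P̄ = F·P·Fᵀ + Q = [305665/57756 20569/38504; 20569/38504 331747/77008]
step 2: y = z − H·x̄ = [4315129/924096, -495827/308032]
step 2: S = H·P̄·Hᵀ + R = [16252873/231024 1738045/77008; 1738045/77008 4060931/77008]
step 2: K = P̄·Hᵀ·S⁻¹ = [-17118961/184848959 -46454763/184848959; -46142748/184848959 29231797/184848959]
step 2: x' = x̄ + K·y = [42572740/184848959, -191470330/184848959]
step 2: P' = (I − K·H)·P̄ = [56903000/184848959 -15110052/184848959; -15110052/184848959 71597032/184848959]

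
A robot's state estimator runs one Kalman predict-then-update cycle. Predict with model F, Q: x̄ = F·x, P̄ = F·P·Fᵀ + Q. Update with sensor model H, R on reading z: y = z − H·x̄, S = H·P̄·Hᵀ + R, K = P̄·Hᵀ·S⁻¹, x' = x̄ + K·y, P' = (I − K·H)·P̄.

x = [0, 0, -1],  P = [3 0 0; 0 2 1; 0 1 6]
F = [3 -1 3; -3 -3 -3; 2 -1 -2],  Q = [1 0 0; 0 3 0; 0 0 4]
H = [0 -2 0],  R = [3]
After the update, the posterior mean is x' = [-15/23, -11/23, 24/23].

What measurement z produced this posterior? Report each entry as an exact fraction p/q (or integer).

z = [1]

x̄ = F·x = [-3, 3, 2]
P̄ = F·P·Fᵀ + Q = [78 -81 -17; -81 120 33; -17 33 46]
S = H·P̄·Hᵀ + R = [483]
K = P̄·Hᵀ·S⁻¹ = [54/161; -80/161; -22/161]
x' − x̄ = [54/23, -80/23, -22/23] = K·y
y = (KᵀK)⁻¹·Kᵀ·(x' − x̄) = [7]
z = y + H·x̄ = [7] + [-6] = [1]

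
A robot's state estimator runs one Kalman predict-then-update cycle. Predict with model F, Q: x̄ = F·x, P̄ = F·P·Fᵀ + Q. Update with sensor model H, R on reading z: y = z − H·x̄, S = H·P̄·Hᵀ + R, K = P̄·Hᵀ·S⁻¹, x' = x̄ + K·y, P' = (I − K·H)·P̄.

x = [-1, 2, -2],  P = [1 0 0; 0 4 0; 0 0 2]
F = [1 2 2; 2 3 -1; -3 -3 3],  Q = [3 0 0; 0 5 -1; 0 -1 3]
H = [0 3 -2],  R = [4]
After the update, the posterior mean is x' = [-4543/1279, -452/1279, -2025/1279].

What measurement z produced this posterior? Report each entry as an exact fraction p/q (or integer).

x̄ = F·x = [-1, 6, -9]
P̄ = F·P·Fᵀ + Q = [28 22 -15; 22 47 -49; -15 -49 66]
S = H·P̄·Hᵀ + R = [1279]
K = P̄·Hᵀ·S⁻¹ = [96/1279; 239/1279; -279/1279]
x' − x̄ = [-3264/1279, -8126/1279, 9486/1279] = K·y
y = (KᵀK)⁻¹·Kᵀ·(x' − x̄) = [-34]
z = y + H·x̄ = [-34] + [36] = [2]

z = [2]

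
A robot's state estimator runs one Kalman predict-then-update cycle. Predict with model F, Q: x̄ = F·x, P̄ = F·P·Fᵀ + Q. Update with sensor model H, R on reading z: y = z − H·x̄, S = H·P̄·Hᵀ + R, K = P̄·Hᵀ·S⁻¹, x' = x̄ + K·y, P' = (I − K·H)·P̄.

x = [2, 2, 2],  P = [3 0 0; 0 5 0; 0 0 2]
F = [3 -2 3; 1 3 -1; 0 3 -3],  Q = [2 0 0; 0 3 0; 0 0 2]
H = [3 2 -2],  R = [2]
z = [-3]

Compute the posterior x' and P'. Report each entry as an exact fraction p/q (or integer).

x' = [-703/307, 2843/307, 2236/307]
P' = [886/307 -2052/307 -804/307; -2052/307 42884/921 33727/921; -804/307 33727/921 30281/921]

x̄ = F·x = [8, 6, 0]
P̄ = F·P·Fᵀ + Q = [67 -27 -48; -27 53 51; -48 51 65]
y = z − H·x̄ = [-39]
S = H·P̄·Hᵀ + R = [921]
K = P̄·Hᵀ·S⁻¹ = [81/307; -77/921; -172/921]
x' = x̄ + K·y = [-703/307, 2843/307, 2236/307]
P' = (I − K·H)·P̄ = [886/307 -2052/307 -804/307; -2052/307 42884/921 33727/921; -804/307 33727/921 30281/921]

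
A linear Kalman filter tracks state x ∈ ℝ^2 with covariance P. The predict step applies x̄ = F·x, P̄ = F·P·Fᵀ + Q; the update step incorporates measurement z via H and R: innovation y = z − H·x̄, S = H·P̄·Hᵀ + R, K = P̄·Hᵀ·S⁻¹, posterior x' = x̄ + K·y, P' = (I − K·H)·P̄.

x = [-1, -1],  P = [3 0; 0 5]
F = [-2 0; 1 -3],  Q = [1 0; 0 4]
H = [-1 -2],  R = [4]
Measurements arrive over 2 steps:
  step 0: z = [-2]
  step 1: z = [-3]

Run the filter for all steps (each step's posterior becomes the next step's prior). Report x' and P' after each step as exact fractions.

step 0: x' = [398/201, 10/201], P' = [2612/201 -1304/201; -1304/201 848/201]
step 1: x' = [-4835/891, 1240/297], P' = [217964/11583 -39760/3861; -39760/3861 8456/1287]

step 0: x̄ = F·x = [2, 2]
step 0: P̄ = F·P·Fᵀ + Q = [13 -6; -6 52]
step 0: y = z − H·x̄ = [4]
step 0: S = H·P̄·Hᵀ + R = [201]
step 0: K = P̄·Hᵀ·S⁻¹ = [-1/201; -98/201]
step 0: x' = x̄ + K·y = [398/201, 10/201]
step 0: P' = (I − K·H)·P̄ = [2612/201 -1304/201; -1304/201 848/201]
step 1: x̄ = F·x = [-796/201, 368/201]
step 1: P̄ = F·P·Fᵀ + Q = [10649/201 -13048/201; -13048/201 18872/201]
step 1: y = z − H·x̄ = [-221/67]
step 1: S = H·P̄·Hᵀ + R = [11583/67]
step 1: K = P̄·Hᵀ·S⁻¹ = [5149/11583; -2744/3861]
step 1: x' = x̄ + K·y = [-4835/891, 1240/297]
step 1: P' = (I − K·H)·P̄ = [217964/11583 -39760/3861; -39760/3861 8456/1287]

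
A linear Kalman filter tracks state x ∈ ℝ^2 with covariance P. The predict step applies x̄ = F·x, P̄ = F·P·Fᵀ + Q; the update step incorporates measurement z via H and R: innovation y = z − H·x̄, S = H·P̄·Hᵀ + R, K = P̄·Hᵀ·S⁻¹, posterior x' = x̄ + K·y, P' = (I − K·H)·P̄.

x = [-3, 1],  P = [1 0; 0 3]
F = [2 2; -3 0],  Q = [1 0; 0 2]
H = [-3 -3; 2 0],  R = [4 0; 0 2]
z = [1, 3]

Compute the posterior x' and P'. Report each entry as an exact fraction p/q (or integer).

x' = [3161/3002, -2931/3002]
P' = [1427/3002 -1383/3002; -1383/3002 2611/3002]

x̄ = F·x = [-4, 9]
P̄ = F·P·Fᵀ + Q = [17 -6; -6 11]
y = z − H·x̄ = [16, 11]
S = H·P̄·Hᵀ + R = [148 -66; -66 70]
K = P̄·Hᵀ·S⁻¹ = [-33/3002 1427/3002; -921/3002 -1383/3002]
x' = x̄ + K·y = [3161/3002, -2931/3002]
P' = (I − K·H)·P̄ = [1427/3002 -1383/3002; -1383/3002 2611/3002]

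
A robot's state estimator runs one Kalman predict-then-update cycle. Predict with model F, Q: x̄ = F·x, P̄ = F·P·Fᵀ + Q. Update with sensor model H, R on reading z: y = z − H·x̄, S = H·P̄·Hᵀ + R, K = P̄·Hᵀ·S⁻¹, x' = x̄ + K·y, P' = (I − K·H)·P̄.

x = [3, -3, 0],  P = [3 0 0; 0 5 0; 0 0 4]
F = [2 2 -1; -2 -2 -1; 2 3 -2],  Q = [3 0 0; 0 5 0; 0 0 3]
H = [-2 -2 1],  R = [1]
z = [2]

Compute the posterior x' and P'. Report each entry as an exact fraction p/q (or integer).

x' = [140/109, -300/109, -107/109]
P' = [3467/109 -1372/109 4218/109; -1372/109 869/109 -1066/109; 4218/109 -1066/109 6348/109]

x̄ = F·x = [0, 0, -3]
P̄ = F·P·Fᵀ + Q = [39 -28 50; -28 41 -34; 50 -34 76]
y = z − H·x̄ = [5]
S = H·P̄·Hᵀ + R = [109]
K = P̄·Hᵀ·S⁻¹ = [28/109; -60/109; 44/109]
x' = x̄ + K·y = [140/109, -300/109, -107/109]
P' = (I − K·H)·P̄ = [3467/109 -1372/109 4218/109; -1372/109 869/109 -1066/109; 4218/109 -1066/109 6348/109]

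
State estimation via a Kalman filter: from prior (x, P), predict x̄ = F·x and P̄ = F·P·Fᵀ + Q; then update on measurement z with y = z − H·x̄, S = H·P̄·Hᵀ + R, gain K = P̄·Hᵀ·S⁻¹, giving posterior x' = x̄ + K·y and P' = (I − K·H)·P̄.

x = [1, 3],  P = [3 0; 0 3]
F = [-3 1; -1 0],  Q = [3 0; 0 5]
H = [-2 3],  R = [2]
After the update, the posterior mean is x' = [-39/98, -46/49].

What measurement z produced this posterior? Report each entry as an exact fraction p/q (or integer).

x̄ = F·x = [0, -1]
P̄ = F·P·Fᵀ + Q = [33 9; 9 8]
S = H·P̄·Hᵀ + R = [98]
K = P̄·Hᵀ·S⁻¹ = [-39/98; 3/49]
x' − x̄ = [-39/98, 3/49] = K·y
y = (KᵀK)⁻¹·Kᵀ·(x' − x̄) = [1]
z = y + H·x̄ = [1] + [-3] = [-2]

z = [-2]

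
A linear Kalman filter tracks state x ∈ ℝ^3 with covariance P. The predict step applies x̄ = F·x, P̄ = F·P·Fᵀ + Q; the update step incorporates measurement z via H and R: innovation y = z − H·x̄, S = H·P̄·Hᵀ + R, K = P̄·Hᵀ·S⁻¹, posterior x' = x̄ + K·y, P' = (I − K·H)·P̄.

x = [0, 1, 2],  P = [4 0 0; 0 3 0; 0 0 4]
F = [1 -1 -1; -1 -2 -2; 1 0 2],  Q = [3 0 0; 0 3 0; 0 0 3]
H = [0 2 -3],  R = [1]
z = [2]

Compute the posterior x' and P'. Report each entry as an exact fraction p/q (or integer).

x̄ = F·x = [-3, -6, 4]
P̄ = F·P·Fᵀ + Q = [14 10 -4; 10 35 -20; -4 -20 23]
y = z − H·x̄ = [26]
S = H·P̄·Hᵀ + R = [588]
K = P̄·Hᵀ·S⁻¹ = [8/147; 65/294; -109/588]
x' = x̄ + K·y = [-233/147, -37/147, -241/294]
P' = (I − K·H)·P̄ = [1802/147 430/147 284/147; 430/147 920/147 1205/294; 284/147 1205/294 1643/588]

x' = [-233/147, -37/147, -241/294]
P' = [1802/147 430/147 284/147; 430/147 920/147 1205/294; 284/147 1205/294 1643/588]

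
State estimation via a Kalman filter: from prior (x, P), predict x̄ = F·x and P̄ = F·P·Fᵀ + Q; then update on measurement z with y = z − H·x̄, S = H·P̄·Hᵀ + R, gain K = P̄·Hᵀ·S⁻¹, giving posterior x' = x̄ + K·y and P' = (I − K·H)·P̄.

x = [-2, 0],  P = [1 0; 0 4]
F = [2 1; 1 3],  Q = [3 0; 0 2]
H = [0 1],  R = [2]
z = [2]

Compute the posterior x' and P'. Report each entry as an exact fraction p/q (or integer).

x̄ = F·x = [-4, -2]
P̄ = F·P·Fᵀ + Q = [11 14; 14 39]
y = z − H·x̄ = [4]
S = H·P̄·Hᵀ + R = [41]
K = P̄·Hᵀ·S⁻¹ = [14/41; 39/41]
x' = x̄ + K·y = [-108/41, 74/41]
P' = (I − K·H)·P̄ = [255/41 28/41; 28/41 78/41]

x' = [-108/41, 74/41]
P' = [255/41 28/41; 28/41 78/41]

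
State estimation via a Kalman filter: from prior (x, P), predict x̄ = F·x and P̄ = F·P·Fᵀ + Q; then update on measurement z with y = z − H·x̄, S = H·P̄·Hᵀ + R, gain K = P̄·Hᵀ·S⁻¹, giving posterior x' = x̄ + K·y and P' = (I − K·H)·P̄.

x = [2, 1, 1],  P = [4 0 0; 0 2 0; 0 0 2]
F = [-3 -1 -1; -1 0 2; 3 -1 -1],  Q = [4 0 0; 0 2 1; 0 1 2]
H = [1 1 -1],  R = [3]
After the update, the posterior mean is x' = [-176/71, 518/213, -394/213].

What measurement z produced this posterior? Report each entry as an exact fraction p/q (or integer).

z = [2]

x̄ = F·x = [-8, 0, 4]
P̄ = F·P·Fᵀ + Q = [44 8 -32; 8 14 -15; -32 -15 42]
S = H·P̄·Hᵀ + R = [213]
K = P̄·Hᵀ·S⁻¹ = [28/71; 37/213; -89/213]
x' − x̄ = [392/71, 518/213, -1246/213] = K·y
y = (KᵀK)⁻¹·Kᵀ·(x' − x̄) = [14]
z = y + H·x̄ = [14] + [-12] = [2]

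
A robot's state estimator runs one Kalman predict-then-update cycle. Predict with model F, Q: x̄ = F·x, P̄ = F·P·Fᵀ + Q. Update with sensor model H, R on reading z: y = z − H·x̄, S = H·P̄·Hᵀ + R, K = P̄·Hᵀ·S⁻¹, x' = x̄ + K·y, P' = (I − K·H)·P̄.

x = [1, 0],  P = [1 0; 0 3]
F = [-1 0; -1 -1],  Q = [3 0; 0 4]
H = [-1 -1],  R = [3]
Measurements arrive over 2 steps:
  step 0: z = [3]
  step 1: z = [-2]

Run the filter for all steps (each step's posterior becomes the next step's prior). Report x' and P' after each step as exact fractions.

step 0: x̄ = F·x = [-1, -1]
step 0: P̄ = F·P·Fᵀ + Q = [4 1; 1 8]
step 0: y = z − H·x̄ = [1]
step 0: S = H·P̄·Hᵀ + R = [17]
step 0: K = P̄·Hᵀ·S⁻¹ = [-5/17; -9/17]
step 0: x' = x̄ + K·y = [-22/17, -26/17]
step 0: P' = (I − K·H)·P̄ = [43/17 -28/17; -28/17 55/17]
step 1: x̄ = F·x = [22/17, 48/17]
step 1: P̄ = F·P·Fᵀ + Q = [94/17 15/17; 15/17 110/17]
step 1: y = z − H·x̄ = [36/17]
step 1: S = H·P̄·Hᵀ + R = [285/17]
step 1: K = P̄·Hᵀ·S⁻¹ = [-109/285; -25/57]
step 1: x' = x̄ + K·y = [46/95, 36/19]
step 1: P' = (I − K·H)·P̄ = [877/285 -110/57; -110/57 185/57]

step 0: x' = [-22/17, -26/17], P' = [43/17 -28/17; -28/17 55/17]
step 1: x' = [46/95, 36/19], P' = [877/285 -110/57; -110/57 185/57]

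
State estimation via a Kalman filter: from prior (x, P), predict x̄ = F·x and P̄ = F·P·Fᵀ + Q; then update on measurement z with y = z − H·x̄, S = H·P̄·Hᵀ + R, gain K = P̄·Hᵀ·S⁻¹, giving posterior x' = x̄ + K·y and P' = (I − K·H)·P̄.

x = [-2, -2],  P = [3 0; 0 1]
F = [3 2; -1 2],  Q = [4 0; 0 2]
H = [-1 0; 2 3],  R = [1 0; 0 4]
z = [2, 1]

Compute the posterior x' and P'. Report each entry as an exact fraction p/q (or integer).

x̄ = F·x = [-10, -2]
P̄ = F·P·Fᵀ + Q = [35 -5; -5 9]
y = z − H·x̄ = [-8, 27]
S = H·P̄·Hᵀ + R = [36 -55; -55 165]
K = P̄·Hᵀ·S⁻¹ = [-50/53 1/53; 32/53 887/2915]
x' = x̄ + K·y = [-103/53, 4039/2915]
P' = (I − K·H)·P̄ = [50/53 -32/53; -32/53 2356/2915]

x' = [-103/53, 4039/2915]
P' = [50/53 -32/53; -32/53 2356/2915]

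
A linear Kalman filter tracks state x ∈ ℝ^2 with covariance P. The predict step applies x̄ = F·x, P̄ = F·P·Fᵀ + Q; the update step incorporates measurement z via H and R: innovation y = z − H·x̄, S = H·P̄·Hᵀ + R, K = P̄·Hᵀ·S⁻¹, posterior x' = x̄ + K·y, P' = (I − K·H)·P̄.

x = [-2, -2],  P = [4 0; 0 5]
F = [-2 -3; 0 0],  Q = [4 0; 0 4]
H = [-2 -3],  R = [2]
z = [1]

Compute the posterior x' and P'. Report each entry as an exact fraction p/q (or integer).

x' = [125/149, -126/149]
P' = [1235/149 -780/149; -780/149 524/149]

x̄ = F·x = [10, 0]
P̄ = F·P·Fᵀ + Q = [65 0; 0 4]
y = z − H·x̄ = [21]
S = H·P̄·Hᵀ + R = [298]
K = P̄·Hᵀ·S⁻¹ = [-65/149; -6/149]
x' = x̄ + K·y = [125/149, -126/149]
P' = (I − K·H)·P̄ = [1235/149 -780/149; -780/149 524/149]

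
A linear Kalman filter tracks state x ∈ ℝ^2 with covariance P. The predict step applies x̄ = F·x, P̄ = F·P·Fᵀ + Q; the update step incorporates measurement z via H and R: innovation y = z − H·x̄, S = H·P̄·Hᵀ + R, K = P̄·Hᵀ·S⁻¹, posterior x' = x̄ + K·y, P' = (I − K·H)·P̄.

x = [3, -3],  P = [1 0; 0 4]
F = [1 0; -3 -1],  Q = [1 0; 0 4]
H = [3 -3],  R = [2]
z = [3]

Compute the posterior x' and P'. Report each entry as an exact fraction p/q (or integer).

x̄ = F·x = [3, -6]
P̄ = F·P·Fᵀ + Q = [2 -3; -3 17]
y = z − H·x̄ = [-24]
S = H·P̄·Hᵀ + R = [227]
K = P̄·Hᵀ·S⁻¹ = [15/227; -60/227]
x' = x̄ + K·y = [321/227, 78/227]
P' = (I − K·H)·P̄ = [229/227 219/227; 219/227 259/227]

x' = [321/227, 78/227]
P' = [229/227 219/227; 219/227 259/227]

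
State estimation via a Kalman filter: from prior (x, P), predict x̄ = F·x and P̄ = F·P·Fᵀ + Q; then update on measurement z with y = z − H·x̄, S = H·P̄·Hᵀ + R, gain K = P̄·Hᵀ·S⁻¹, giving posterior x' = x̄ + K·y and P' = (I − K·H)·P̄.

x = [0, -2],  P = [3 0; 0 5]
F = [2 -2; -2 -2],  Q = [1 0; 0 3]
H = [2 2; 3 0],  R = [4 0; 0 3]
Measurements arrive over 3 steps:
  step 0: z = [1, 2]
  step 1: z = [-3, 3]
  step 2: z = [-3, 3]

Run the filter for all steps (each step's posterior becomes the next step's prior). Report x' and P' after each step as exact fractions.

step 0: x' = [4561/6914, -212/3457], P' = [1124/3457 -1083/3457; -1083/3457 4399/3457]
step 1: x' = [156479/166218, -1703695/747981], P' = [8152/27703 -19199/83109; -19199/83109 767363/747981]
step 2: x' = [263476659/264747058, -263723975/132373529], P' = [38785272/132373529 -30516059/132373529; -30516059/132373529 135631863/132373529]

step 0: x̄ = F·x = [4, 4]
step 0: P̄ = F·P·Fᵀ + Q = [33 8; 8 35]
step 0: y = z − H·x̄ = [-15, -10]
step 0: S = H·P̄·Hᵀ + R = [340 246; 246 300]
step 0: K = P̄·Hᵀ·S⁻¹ = [41/6914 1124/3457; 1658/3457 -1083/3457]
step 0: x' = x̄ + K·y = [4561/6914, -212/3457]
step 0: P' = (I − K·H)·P̄ = [1124/3457 -1083/3457; -1083/3457 4399/3457]
step 1: x̄ = F·x = [4985/3457, -4137/3457]
step 1: P̄ = F·P·Fᵀ + Q = [34213/3457 13100/3457; 13100/3457 23799/3457]
step 1: y = z − H·x̄ = [-12067/3457, -4584/3457]
step 1: S = H·P̄·Hᵀ + R = [350676/3457 283878/3457; 283878/3457 318288/3457]
step 1: K = P̄·Hᵀ·S⁻¹ = [5257/166218 8152/27703; 297286/747981 -19199/83109]
step 1: x' = x̄ + K·y = [156479/166218, -1703695/747981]
step 1: P' = (I − K·H)·P̄ = [8152/27703 -19199/83109; -19199/83109 767363/747981]
step 2: x̄ = F·x = [4815701/747981, 1999079/747981]
step 2: P̄ = F·P·Fᵀ + Q = [6080177/747981 2189036/747981; 2189036/747981 4811483/747981]
step 2: y = z − H·x̄ = [-15873503/747981, -4067720/249327]
step 2: S = H·P̄·Hᵀ + R = [64070852/747981 16538426/249327; 16538426/249327 6329504/83109]
step 2: K = P̄·Hᵀ·S⁻¹ = [8269213/264747058 38785272/132373529; 52557902/132373529 -30516059/132373529]
step 2: x' = x̄ + K·y = [263476659/264747058, -263723975/132373529]
step 2: P' = (I − K·H)·P̄ = [38785272/132373529 -30516059/132373529; -30516059/132373529 135631863/132373529]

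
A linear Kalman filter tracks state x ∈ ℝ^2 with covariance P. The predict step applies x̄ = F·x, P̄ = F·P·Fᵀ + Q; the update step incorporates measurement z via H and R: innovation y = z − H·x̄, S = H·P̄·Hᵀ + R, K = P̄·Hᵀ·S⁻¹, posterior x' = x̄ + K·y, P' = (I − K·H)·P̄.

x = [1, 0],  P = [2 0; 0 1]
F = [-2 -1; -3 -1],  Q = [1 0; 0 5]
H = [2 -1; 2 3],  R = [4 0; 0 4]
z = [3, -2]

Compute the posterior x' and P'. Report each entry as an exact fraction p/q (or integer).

x' = [815/1564, -809/782]
P' = [375/782 -58/391; -58/391 166/391]

x̄ = F·x = [-2, -3]
P̄ = F·P·Fᵀ + Q = [10 13; 13 24]
y = z − H·x̄ = [4, 11]
S = H·P̄·Hᵀ + R = [16 20; 20 416]
K = P̄·Hᵀ·S⁻¹ = [433/1564 201/1564; -141/782 191/782]
x' = x̄ + K·y = [815/1564, -809/782]
P' = (I − K·H)·P̄ = [375/782 -58/391; -58/391 166/391]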